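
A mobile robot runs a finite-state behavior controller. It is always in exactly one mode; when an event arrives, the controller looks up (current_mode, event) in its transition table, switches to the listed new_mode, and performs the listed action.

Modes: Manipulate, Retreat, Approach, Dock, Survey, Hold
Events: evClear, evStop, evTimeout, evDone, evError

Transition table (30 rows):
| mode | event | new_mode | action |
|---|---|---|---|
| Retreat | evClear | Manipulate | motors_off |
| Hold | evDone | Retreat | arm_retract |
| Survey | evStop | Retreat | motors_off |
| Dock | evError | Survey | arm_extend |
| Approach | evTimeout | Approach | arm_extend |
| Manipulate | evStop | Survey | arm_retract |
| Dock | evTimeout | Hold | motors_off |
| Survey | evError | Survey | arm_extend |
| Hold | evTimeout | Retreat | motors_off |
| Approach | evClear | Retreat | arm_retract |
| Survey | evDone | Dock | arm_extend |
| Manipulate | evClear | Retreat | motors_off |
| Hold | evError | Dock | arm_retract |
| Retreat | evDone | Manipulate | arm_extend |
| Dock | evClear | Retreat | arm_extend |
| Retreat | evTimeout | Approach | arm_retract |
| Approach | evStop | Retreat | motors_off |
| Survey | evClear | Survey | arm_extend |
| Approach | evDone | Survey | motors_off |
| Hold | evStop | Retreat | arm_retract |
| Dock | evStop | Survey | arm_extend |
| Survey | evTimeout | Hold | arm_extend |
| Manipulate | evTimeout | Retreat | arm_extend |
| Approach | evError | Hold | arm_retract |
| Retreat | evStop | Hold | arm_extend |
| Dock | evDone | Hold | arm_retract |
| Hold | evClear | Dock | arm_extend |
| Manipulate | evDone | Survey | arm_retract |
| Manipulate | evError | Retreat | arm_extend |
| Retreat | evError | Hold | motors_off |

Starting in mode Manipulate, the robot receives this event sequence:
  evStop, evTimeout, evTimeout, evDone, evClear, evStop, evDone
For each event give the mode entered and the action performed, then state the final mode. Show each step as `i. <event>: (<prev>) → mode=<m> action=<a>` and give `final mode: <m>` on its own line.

final mode: Retreat

1. evStop: (Manipulate) → mode=Survey action=arm_retract
2. evTimeout: (Survey) → mode=Hold action=arm_extend
3. evTimeout: (Hold) → mode=Retreat action=motors_off
4. evDone: (Retreat) → mode=Manipulate action=arm_extend
5. evClear: (Manipulate) → mode=Retreat action=motors_off
6. evStop: (Retreat) → mode=Hold action=arm_extend
7. evDone: (Hold) → mode=Retreat action=arm_retract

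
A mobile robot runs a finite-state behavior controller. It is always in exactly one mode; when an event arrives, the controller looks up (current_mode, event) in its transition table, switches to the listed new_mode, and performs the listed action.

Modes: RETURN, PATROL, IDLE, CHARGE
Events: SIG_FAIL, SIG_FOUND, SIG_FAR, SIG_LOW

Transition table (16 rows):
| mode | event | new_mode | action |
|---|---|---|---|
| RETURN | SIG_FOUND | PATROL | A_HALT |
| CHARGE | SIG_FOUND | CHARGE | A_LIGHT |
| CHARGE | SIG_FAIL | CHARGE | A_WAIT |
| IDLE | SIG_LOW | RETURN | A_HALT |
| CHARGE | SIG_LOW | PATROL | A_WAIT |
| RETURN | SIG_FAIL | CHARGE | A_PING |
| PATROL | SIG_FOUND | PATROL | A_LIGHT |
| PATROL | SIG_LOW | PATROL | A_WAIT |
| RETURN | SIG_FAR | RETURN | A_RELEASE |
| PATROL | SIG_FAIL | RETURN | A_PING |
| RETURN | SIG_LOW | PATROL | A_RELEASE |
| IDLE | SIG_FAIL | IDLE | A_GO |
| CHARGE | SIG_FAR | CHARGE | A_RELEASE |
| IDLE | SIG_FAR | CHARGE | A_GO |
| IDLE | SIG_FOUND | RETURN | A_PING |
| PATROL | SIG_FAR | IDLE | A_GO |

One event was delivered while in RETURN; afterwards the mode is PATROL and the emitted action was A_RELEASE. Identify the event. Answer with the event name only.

SIG_LOW

try SIG_FAIL: (RETURN, SIG_FAIL) → (CHARGE, A_PING)
try SIG_FOUND: (RETURN, SIG_FOUND) → (PATROL, A_HALT)
try SIG_FAR: (RETURN, SIG_FAR) → (RETURN, A_RELEASE)
try SIG_LOW: (RETURN, SIG_LOW) → (PATROL, A_RELEASE)  ← matches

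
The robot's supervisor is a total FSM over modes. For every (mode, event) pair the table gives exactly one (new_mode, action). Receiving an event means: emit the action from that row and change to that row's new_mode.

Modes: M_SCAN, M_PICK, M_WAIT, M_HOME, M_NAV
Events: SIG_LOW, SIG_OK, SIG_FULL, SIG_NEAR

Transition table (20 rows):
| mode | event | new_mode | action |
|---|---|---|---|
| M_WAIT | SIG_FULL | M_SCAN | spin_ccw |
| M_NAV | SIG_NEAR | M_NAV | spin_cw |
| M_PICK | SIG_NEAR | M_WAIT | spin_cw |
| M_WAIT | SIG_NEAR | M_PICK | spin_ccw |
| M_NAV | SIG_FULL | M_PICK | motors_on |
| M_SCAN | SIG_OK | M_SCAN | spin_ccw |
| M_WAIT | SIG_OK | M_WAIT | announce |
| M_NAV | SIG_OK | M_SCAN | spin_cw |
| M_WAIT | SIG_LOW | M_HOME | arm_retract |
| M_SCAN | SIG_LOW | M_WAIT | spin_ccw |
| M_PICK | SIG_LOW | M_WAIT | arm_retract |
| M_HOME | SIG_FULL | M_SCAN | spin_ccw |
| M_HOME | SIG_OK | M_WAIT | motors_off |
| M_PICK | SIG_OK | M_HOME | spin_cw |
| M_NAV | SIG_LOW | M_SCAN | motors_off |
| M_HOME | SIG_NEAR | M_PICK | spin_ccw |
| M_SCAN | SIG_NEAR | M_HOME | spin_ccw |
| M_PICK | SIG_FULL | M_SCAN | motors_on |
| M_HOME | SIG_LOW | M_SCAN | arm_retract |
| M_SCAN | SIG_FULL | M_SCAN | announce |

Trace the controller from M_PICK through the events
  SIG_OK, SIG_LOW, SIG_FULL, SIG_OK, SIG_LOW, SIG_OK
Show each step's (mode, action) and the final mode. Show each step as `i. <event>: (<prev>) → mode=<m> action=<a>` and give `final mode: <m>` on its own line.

1. SIG_OK: (M_PICK) → mode=M_HOME action=spin_cw
2. SIG_LOW: (M_HOME) → mode=M_SCAN action=arm_retract
3. SIG_FULL: (M_SCAN) → mode=M_SCAN action=announce
4. SIG_OK: (M_SCAN) → mode=M_SCAN action=spin_ccw
5. SIG_LOW: (M_SCAN) → mode=M_WAIT action=spin_ccw
6. SIG_OK: (M_WAIT) → mode=M_WAIT action=announce

final mode: M_WAIT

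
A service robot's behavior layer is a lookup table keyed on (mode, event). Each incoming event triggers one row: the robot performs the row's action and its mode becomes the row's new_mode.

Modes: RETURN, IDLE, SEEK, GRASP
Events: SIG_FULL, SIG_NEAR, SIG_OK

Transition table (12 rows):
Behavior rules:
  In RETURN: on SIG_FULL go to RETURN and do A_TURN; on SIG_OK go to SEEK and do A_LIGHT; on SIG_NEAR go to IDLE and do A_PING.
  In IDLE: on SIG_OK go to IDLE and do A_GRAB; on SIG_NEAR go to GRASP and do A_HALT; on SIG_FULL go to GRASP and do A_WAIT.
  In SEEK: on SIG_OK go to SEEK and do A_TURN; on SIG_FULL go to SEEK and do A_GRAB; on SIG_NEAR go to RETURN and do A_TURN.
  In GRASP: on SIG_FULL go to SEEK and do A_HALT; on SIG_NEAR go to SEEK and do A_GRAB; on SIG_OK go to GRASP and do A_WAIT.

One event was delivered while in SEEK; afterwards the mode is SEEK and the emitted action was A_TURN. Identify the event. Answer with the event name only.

try SIG_FULL: (SEEK, SIG_FULL) → (SEEK, A_GRAB)
try SIG_NEAR: (SEEK, SIG_NEAR) → (RETURN, A_TURN)
try SIG_OK: (SEEK, SIG_OK) → (SEEK, A_TURN)  ← matches

SIG_OK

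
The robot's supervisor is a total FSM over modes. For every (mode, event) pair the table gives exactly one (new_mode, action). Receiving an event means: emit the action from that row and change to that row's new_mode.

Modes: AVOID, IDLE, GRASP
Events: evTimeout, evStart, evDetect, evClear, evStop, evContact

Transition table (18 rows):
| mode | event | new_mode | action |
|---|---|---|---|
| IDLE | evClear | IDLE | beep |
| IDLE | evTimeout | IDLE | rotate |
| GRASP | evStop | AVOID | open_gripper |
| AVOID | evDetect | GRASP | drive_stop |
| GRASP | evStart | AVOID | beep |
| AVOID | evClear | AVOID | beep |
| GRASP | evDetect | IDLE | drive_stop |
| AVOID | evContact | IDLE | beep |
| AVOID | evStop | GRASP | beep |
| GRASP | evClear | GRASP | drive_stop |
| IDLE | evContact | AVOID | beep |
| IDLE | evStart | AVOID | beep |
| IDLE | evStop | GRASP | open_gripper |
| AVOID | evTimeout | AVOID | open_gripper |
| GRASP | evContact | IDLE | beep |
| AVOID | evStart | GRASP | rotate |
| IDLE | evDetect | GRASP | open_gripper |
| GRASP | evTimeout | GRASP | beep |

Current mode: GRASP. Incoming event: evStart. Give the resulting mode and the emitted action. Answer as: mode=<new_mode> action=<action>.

mode=AVOID action=beep

current mode = GRASP; filter table to that mode:
  (GRASP, evStop) → (AVOID, open_gripper)
  (GRASP, evStart) → (AVOID, beep)  ← event matches
  (GRASP, evDetect) → (IDLE, drive_stop)
  (GRASP, evClear) → (GRASP, drive_stop)
  (GRASP, evContact) → (IDLE, beep)
  (GRASP, evTimeout) → (GRASP, beep)
event = evStart selects (AVOID, beep)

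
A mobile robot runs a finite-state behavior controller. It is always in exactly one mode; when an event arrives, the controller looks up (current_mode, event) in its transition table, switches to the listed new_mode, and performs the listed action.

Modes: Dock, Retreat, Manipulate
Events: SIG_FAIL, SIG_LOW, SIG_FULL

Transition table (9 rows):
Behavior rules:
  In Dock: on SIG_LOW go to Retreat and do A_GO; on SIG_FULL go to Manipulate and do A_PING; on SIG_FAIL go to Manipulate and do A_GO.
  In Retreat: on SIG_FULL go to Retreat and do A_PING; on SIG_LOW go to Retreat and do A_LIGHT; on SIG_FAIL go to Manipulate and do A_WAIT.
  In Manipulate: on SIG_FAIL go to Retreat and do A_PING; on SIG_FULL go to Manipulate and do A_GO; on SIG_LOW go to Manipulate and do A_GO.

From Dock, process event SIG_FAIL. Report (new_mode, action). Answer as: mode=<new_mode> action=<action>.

mode=Manipulate action=A_GO

current mode = Dock; filter table to that mode:
  (Dock, SIG_LOW) → (Retreat, A_GO)
  (Dock, SIG_FULL) → (Manipulate, A_PING)
  (Dock, SIG_FAIL) → (Manipulate, A_GO)  ← event matches
event = SIG_FAIL selects (Manipulate, A_GO)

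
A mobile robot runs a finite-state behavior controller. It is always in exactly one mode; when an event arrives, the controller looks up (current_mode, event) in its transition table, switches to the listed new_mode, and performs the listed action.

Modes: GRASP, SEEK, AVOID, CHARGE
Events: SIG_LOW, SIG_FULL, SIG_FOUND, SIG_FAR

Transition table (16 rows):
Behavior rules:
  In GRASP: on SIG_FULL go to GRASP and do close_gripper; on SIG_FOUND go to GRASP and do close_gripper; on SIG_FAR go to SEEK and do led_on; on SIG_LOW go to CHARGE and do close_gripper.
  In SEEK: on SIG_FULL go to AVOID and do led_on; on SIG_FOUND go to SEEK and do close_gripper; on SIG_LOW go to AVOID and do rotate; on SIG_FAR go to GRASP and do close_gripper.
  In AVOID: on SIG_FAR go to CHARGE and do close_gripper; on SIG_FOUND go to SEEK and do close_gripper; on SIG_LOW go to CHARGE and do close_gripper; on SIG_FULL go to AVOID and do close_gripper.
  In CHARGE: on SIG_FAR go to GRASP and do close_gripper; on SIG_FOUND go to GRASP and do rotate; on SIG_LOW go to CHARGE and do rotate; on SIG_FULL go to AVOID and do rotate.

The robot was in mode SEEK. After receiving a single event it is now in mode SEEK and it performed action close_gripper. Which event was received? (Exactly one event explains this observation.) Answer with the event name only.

try SIG_LOW: (SEEK, SIG_LOW) → (AVOID, rotate)
try SIG_FULL: (SEEK, SIG_FULL) → (AVOID, led_on)
try SIG_FOUND: (SEEK, SIG_FOUND) → (SEEK, close_gripper)  ← matches
try SIG_FAR: (SEEK, SIG_FAR) → (GRASP, close_gripper)

SIG_FOUND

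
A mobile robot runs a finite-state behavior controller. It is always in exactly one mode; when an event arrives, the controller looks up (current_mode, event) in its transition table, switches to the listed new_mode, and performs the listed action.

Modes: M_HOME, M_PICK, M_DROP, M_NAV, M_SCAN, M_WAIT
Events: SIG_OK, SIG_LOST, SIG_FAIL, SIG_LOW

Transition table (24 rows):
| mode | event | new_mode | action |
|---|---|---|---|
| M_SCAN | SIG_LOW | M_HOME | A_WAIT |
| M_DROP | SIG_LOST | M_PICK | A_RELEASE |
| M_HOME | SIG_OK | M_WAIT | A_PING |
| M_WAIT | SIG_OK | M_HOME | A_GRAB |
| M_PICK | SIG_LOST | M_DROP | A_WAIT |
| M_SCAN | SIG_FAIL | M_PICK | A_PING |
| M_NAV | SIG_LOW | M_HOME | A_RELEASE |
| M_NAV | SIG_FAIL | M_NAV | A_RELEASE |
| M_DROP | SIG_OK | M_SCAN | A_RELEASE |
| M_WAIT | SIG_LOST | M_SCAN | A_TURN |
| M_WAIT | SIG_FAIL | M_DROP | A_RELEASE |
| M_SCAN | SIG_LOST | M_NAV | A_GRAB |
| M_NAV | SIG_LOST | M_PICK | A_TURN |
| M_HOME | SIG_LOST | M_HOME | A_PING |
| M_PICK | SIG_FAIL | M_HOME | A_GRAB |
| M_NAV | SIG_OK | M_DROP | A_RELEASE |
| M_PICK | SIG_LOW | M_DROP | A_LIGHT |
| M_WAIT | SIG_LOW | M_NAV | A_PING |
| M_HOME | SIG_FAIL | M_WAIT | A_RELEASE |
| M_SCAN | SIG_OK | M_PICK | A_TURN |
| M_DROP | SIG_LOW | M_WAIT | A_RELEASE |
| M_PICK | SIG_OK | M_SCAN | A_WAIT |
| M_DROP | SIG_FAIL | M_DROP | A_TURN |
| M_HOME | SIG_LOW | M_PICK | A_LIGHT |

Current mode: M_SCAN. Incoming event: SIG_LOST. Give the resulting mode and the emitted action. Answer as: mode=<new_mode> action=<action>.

mode=M_NAV action=A_GRAB

current mode = M_SCAN; filter table to that mode:
  (M_SCAN, SIG_LOW) → (M_HOME, A_WAIT)
  (M_SCAN, SIG_FAIL) → (M_PICK, A_PING)
  (M_SCAN, SIG_LOST) → (M_NAV, A_GRAB)  ← event matches
  (M_SCAN, SIG_OK) → (M_PICK, A_TURN)
event = SIG_LOST selects (M_NAV, A_GRAB)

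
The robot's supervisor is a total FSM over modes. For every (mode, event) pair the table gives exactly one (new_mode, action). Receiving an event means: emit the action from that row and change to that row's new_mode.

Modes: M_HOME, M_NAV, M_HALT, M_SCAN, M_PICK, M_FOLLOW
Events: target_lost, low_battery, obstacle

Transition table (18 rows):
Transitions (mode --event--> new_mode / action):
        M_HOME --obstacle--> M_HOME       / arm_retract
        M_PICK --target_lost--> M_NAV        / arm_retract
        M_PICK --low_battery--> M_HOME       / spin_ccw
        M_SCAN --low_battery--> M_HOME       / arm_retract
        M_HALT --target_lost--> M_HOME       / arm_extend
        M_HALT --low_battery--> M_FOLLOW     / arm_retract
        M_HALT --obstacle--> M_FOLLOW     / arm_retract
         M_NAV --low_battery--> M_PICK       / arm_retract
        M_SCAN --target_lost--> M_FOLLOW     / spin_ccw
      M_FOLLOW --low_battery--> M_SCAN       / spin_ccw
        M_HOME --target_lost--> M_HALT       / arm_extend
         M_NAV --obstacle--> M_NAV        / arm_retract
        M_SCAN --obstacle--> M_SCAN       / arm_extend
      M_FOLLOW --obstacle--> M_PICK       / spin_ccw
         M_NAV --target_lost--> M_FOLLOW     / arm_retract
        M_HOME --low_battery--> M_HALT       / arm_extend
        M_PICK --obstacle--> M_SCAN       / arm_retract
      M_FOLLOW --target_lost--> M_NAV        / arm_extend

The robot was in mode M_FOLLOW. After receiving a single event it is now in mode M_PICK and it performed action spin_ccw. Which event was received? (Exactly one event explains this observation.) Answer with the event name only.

obstacle

try target_lost: (M_FOLLOW, target_lost) → (M_NAV, arm_extend)
try low_battery: (M_FOLLOW, low_battery) → (M_SCAN, spin_ccw)
try obstacle: (M_FOLLOW, obstacle) → (M_PICK, spin_ccw)  ← matches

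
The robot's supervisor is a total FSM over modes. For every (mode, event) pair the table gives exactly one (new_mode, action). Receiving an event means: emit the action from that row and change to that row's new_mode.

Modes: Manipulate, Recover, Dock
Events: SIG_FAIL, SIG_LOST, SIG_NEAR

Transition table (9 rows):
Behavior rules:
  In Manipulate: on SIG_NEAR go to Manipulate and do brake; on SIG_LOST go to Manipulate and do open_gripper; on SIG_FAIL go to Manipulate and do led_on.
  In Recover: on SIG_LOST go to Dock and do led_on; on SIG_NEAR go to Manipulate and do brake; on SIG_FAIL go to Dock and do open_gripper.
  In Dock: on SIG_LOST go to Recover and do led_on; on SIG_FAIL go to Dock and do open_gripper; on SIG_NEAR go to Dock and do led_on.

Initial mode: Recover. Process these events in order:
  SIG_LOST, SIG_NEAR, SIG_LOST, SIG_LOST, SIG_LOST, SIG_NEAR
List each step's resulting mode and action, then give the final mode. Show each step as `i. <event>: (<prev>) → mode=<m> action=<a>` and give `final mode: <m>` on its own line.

1. SIG_LOST: (Recover) → mode=Dock action=led_on
2. SIG_NEAR: (Dock) → mode=Dock action=led_on
3. SIG_LOST: (Dock) → mode=Recover action=led_on
4. SIG_LOST: (Recover) → mode=Dock action=led_on
5. SIG_LOST: (Dock) → mode=Recover action=led_on
6. SIG_NEAR: (Recover) → mode=Manipulate action=brake

final mode: Manipulate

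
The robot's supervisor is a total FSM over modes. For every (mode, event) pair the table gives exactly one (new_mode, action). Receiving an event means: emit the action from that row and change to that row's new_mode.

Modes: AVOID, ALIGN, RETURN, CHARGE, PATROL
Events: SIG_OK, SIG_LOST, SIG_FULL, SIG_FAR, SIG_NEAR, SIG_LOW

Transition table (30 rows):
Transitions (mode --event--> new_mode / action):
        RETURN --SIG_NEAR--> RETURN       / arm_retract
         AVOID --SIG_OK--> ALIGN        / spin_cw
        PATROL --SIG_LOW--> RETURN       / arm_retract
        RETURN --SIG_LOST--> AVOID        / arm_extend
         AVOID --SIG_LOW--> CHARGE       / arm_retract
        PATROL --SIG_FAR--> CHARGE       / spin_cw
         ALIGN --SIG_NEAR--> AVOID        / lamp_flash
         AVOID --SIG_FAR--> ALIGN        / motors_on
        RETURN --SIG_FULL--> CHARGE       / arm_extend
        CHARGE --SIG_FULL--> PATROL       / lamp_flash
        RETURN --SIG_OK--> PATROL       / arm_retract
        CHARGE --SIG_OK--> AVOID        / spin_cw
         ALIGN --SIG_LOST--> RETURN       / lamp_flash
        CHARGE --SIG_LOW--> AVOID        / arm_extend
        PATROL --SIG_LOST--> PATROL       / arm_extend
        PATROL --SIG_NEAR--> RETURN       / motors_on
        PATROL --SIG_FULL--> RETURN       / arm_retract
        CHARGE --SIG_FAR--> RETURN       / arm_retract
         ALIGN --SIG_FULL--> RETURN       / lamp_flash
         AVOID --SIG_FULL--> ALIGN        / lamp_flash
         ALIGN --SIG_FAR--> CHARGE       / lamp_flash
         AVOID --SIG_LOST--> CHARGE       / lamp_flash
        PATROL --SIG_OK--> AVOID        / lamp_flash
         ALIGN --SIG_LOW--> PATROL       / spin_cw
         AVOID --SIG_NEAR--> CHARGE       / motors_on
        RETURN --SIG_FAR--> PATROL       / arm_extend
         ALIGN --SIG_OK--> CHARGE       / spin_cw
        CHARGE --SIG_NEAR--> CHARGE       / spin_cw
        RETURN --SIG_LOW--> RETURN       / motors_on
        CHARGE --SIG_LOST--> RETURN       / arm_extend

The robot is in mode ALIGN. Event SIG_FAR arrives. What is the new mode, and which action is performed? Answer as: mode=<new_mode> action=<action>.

mode=CHARGE action=lamp_flash

current mode = ALIGN; filter table to that mode:
  (ALIGN, SIG_NEAR) → (AVOID, lamp_flash)
  (ALIGN, SIG_LOST) → (RETURN, lamp_flash)
  (ALIGN, SIG_FULL) → (RETURN, lamp_flash)
  (ALIGN, SIG_FAR) → (CHARGE, lamp_flash)  ← event matches
  (ALIGN, SIG_LOW) → (PATROL, spin_cw)
  (ALIGN, SIG_OK) → (CHARGE, spin_cw)
event = SIG_FAR selects (CHARGE, lamp_flash)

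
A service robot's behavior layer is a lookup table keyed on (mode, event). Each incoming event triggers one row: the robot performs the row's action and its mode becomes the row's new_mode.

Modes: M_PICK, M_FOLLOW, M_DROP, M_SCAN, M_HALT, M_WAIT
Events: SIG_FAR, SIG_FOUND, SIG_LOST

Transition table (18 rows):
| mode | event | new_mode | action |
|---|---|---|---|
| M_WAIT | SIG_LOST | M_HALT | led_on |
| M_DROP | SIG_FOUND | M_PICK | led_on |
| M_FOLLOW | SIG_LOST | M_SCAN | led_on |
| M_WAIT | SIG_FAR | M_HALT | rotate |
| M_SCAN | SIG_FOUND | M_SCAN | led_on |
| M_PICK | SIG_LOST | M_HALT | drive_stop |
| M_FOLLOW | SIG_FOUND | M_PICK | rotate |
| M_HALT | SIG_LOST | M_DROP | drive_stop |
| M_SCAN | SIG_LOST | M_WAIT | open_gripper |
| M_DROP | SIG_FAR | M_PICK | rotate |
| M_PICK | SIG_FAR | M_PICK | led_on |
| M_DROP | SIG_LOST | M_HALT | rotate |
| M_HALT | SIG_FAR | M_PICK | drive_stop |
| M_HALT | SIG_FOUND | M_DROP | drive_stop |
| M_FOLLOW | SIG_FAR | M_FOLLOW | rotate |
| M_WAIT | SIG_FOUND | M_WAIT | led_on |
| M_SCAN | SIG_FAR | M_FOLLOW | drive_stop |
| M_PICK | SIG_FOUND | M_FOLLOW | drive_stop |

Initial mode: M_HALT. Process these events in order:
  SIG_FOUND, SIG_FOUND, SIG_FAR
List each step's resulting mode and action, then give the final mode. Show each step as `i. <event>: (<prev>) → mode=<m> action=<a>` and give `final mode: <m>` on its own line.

final mode: M_PICK

1. SIG_FOUND: (M_HALT) → mode=M_DROP action=drive_stop
2. SIG_FOUND: (M_DROP) → mode=M_PICK action=led_on
3. SIG_FAR: (M_PICK) → mode=M_PICK action=led_on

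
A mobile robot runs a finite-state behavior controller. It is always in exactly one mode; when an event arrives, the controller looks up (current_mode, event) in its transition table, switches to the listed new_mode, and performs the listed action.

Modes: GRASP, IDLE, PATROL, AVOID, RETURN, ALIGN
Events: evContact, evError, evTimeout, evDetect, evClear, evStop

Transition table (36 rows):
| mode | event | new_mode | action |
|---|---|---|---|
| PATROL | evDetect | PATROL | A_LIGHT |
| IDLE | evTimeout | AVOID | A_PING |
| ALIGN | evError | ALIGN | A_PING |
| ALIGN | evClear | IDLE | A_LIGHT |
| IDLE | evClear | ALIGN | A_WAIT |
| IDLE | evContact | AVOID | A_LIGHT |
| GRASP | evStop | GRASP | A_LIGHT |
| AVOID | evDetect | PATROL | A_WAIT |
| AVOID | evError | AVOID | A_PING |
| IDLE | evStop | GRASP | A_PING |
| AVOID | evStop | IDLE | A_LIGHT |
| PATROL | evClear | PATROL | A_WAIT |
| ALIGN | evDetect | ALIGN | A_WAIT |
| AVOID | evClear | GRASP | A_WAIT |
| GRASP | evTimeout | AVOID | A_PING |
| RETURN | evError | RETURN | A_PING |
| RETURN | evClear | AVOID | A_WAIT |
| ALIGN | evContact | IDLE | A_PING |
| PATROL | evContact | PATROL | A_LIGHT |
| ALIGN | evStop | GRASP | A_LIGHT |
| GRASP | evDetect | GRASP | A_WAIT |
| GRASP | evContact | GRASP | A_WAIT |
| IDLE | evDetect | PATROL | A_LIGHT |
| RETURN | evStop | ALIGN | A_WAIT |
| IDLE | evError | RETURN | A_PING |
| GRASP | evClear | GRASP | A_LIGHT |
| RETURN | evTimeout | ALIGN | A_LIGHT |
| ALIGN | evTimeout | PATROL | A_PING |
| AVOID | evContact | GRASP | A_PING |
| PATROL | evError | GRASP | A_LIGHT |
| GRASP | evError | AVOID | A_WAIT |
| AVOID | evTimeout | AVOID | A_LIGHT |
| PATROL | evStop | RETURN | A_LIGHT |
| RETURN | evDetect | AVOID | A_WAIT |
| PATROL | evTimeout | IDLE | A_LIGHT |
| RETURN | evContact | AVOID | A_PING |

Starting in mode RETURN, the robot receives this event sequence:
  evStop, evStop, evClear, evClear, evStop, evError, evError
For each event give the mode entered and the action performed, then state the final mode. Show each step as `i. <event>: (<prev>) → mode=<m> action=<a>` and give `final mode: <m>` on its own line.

final mode: AVOID

1. evStop: (RETURN) → mode=ALIGN action=A_WAIT
2. evStop: (ALIGN) → mode=GRASP action=A_LIGHT
3. evClear: (GRASP) → mode=GRASP action=A_LIGHT
4. evClear: (GRASP) → mode=GRASP action=A_LIGHT
5. evStop: (GRASP) → mode=GRASP action=A_LIGHT
6. evError: (GRASP) → mode=AVOID action=A_WAIT
7. evError: (AVOID) → mode=AVOID action=A_PING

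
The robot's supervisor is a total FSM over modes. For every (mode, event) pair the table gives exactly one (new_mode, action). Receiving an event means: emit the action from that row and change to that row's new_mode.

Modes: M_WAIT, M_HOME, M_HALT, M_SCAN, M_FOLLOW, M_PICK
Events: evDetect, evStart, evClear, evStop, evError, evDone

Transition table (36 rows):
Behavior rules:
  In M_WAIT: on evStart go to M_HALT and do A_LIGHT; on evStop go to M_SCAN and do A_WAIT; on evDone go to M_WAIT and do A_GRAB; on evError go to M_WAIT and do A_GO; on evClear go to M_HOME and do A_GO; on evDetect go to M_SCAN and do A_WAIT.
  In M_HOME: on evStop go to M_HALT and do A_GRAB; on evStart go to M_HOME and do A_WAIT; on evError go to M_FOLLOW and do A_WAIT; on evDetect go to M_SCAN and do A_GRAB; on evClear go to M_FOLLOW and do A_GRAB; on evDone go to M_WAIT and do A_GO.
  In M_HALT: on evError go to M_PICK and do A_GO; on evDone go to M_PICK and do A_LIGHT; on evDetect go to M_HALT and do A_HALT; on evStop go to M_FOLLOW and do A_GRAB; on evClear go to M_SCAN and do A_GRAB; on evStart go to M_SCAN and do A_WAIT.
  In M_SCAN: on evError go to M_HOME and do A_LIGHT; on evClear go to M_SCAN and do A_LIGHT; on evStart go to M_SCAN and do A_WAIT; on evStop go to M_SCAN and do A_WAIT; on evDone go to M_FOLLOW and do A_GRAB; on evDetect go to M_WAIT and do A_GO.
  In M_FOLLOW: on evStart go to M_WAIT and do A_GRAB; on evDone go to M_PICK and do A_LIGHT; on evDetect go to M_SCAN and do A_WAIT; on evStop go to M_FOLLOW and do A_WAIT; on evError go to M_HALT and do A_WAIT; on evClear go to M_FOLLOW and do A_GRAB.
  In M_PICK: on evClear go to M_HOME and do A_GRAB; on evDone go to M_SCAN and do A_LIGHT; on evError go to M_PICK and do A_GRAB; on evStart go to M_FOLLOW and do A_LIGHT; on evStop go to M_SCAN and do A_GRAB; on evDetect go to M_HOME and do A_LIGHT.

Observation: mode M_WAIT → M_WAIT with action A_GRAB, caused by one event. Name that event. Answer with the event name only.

try evDetect: (M_WAIT, evDetect) → (M_SCAN, A_WAIT)
try evStart: (M_WAIT, evStart) → (M_HALT, A_LIGHT)
try evClear: (M_WAIT, evClear) → (M_HOME, A_GO)
try evStop: (M_WAIT, evStop) → (M_SCAN, A_WAIT)
try evError: (M_WAIT, evError) → (M_WAIT, A_GO)
try evDone: (M_WAIT, evDone) → (M_WAIT, A_GRAB)  ← matches

evDone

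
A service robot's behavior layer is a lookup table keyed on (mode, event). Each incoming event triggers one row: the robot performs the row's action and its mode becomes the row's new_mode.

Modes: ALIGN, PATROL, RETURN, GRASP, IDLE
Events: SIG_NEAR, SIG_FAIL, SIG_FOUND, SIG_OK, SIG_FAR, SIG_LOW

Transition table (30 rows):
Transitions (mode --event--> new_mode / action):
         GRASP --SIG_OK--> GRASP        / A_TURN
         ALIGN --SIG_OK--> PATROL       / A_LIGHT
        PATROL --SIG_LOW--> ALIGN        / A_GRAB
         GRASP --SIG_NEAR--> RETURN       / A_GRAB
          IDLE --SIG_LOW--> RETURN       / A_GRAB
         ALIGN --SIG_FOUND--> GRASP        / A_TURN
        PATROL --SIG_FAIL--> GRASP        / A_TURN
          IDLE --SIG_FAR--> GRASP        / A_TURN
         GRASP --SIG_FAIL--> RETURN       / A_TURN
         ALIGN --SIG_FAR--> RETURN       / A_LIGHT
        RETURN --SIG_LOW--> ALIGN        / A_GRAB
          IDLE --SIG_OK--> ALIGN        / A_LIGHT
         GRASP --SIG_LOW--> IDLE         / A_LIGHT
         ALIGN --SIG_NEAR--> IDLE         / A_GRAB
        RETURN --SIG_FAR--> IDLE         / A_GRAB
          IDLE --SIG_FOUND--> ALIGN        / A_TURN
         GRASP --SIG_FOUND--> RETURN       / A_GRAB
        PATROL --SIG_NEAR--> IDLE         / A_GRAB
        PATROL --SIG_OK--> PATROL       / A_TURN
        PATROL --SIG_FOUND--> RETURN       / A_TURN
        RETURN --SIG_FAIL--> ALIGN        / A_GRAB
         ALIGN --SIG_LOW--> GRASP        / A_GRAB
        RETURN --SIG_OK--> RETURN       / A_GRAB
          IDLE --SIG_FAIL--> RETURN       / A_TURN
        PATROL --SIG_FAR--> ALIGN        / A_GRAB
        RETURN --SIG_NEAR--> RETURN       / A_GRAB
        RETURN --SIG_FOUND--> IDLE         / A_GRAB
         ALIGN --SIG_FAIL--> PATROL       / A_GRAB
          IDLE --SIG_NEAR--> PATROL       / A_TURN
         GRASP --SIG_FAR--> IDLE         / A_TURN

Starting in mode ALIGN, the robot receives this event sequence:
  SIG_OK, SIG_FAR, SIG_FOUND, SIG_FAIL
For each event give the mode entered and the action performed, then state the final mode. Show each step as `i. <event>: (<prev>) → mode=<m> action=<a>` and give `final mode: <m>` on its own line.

final mode: RETURN

1. SIG_OK: (ALIGN) → mode=PATROL action=A_LIGHT
2. SIG_FAR: (PATROL) → mode=ALIGN action=A_GRAB
3. SIG_FOUND: (ALIGN) → mode=GRASP action=A_TURN
4. SIG_FAIL: (GRASP) → mode=RETURN action=A_TURN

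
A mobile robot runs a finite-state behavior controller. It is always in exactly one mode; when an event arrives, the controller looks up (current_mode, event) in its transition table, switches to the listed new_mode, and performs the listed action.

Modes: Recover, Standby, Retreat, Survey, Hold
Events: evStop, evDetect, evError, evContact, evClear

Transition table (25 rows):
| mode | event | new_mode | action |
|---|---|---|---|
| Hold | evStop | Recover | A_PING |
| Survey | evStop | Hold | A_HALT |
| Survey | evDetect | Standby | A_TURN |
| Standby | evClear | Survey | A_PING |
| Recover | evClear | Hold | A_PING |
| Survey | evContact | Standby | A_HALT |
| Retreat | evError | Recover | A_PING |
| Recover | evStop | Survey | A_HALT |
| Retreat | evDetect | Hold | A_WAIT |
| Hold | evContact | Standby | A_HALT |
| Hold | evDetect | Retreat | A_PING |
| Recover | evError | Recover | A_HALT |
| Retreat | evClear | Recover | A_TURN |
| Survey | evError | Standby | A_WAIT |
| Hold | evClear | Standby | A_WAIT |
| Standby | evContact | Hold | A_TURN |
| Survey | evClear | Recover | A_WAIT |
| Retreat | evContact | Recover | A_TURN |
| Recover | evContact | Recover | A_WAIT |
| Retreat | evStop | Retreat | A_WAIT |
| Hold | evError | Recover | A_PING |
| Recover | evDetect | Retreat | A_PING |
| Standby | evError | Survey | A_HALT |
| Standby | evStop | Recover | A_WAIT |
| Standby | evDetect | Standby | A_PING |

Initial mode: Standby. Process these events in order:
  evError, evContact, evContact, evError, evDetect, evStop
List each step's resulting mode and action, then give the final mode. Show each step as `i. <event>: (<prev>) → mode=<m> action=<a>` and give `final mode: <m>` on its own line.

final mode: Retreat

1. evError: (Standby) → mode=Survey action=A_HALT
2. evContact: (Survey) → mode=Standby action=A_HALT
3. evContact: (Standby) → mode=Hold action=A_TURN
4. evError: (Hold) → mode=Recover action=A_PING
5. evDetect: (Recover) → mode=Retreat action=A_PING
6. evStop: (Retreat) → mode=Retreat action=A_WAIT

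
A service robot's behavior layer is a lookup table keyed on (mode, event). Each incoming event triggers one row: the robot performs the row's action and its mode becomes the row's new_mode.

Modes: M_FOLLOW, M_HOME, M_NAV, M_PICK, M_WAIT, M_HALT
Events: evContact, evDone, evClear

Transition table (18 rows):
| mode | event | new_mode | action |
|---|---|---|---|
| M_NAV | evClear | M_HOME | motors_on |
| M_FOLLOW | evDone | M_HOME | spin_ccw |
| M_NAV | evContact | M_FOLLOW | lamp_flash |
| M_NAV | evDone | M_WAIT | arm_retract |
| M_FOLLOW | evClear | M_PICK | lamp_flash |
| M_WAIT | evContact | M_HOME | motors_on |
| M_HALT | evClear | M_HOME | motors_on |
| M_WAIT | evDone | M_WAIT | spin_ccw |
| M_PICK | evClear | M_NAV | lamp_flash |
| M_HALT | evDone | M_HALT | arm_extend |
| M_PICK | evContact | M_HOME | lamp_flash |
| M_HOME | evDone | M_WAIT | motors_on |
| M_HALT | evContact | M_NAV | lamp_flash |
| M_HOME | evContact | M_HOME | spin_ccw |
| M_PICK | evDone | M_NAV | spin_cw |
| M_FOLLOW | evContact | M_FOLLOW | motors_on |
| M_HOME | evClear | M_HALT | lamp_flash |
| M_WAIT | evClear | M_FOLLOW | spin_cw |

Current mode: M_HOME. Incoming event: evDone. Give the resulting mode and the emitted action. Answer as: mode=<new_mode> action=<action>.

mode=M_WAIT action=motors_on

current mode = M_HOME; filter table to that mode:
  (M_HOME, evDone) → (M_WAIT, motors_on)  ← event matches
  (M_HOME, evContact) → (M_HOME, spin_ccw)
  (M_HOME, evClear) → (M_HALT, lamp_flash)
event = evDone selects (M_WAIT, motors_on)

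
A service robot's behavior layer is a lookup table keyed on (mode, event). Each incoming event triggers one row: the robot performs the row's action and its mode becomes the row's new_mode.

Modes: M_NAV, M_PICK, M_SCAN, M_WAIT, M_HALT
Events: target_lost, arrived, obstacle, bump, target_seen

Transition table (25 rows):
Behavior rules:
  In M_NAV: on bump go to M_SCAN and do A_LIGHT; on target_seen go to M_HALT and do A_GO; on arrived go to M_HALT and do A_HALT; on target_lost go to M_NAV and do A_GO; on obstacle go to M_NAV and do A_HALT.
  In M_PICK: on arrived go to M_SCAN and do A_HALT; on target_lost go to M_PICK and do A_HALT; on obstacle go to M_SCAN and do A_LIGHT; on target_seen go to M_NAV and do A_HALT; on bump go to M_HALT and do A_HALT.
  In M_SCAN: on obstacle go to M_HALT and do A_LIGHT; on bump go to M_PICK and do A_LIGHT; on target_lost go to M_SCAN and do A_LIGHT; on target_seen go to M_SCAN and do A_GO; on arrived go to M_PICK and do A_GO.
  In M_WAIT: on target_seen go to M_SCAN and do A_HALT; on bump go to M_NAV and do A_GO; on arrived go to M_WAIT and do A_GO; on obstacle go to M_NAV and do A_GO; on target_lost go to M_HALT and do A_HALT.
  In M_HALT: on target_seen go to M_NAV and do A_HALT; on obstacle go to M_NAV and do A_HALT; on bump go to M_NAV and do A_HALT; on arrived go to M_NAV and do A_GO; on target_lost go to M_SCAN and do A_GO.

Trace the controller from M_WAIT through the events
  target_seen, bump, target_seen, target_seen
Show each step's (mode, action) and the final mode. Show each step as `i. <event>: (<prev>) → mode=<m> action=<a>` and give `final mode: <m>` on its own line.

1. target_seen: (M_WAIT) → mode=M_SCAN action=A_HALT
2. bump: (M_SCAN) → mode=M_PICK action=A_LIGHT
3. target_seen: (M_PICK) → mode=M_NAV action=A_HALT
4. target_seen: (M_NAV) → mode=M_HALT action=A_GO

final mode: M_HALT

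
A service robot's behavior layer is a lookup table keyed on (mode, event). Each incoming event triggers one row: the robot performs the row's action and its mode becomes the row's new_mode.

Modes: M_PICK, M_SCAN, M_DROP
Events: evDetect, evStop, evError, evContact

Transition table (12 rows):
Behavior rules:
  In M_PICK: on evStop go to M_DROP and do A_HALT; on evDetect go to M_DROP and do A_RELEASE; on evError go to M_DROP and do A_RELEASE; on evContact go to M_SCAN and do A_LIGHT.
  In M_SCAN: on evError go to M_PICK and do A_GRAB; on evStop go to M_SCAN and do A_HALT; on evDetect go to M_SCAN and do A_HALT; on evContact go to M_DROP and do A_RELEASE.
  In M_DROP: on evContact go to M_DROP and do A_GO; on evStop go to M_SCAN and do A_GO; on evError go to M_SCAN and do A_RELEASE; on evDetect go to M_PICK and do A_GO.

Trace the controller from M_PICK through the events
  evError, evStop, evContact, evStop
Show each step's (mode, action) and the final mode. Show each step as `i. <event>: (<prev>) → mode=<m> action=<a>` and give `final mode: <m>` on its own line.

final mode: M_SCAN

1. evError: (M_PICK) → mode=M_DROP action=A_RELEASE
2. evStop: (M_DROP) → mode=M_SCAN action=A_GO
3. evContact: (M_SCAN) → mode=M_DROP action=A_RELEASE
4. evStop: (M_DROP) → mode=M_SCAN action=A_GO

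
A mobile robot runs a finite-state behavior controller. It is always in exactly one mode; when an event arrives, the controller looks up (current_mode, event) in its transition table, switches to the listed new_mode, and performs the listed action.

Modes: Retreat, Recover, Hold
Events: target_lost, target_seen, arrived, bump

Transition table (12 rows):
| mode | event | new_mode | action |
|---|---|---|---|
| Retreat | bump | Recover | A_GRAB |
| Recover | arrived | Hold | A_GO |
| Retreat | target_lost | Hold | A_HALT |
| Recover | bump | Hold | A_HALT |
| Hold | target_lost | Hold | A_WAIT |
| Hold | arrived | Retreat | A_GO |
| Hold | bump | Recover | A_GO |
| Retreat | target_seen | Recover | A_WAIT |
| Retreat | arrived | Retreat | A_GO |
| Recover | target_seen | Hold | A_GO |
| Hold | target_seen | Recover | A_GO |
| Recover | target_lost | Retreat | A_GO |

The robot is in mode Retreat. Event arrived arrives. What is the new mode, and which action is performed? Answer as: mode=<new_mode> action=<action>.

mode=Retreat action=A_GO

current mode = Retreat; filter table to that mode:
  (Retreat, bump) → (Recover, A_GRAB)
  (Retreat, target_lost) → (Hold, A_HALT)
  (Retreat, target_seen) → (Recover, A_WAIT)
  (Retreat, arrived) → (Retreat, A_GO)  ← event matches
event = arrived selects (Retreat, A_GO)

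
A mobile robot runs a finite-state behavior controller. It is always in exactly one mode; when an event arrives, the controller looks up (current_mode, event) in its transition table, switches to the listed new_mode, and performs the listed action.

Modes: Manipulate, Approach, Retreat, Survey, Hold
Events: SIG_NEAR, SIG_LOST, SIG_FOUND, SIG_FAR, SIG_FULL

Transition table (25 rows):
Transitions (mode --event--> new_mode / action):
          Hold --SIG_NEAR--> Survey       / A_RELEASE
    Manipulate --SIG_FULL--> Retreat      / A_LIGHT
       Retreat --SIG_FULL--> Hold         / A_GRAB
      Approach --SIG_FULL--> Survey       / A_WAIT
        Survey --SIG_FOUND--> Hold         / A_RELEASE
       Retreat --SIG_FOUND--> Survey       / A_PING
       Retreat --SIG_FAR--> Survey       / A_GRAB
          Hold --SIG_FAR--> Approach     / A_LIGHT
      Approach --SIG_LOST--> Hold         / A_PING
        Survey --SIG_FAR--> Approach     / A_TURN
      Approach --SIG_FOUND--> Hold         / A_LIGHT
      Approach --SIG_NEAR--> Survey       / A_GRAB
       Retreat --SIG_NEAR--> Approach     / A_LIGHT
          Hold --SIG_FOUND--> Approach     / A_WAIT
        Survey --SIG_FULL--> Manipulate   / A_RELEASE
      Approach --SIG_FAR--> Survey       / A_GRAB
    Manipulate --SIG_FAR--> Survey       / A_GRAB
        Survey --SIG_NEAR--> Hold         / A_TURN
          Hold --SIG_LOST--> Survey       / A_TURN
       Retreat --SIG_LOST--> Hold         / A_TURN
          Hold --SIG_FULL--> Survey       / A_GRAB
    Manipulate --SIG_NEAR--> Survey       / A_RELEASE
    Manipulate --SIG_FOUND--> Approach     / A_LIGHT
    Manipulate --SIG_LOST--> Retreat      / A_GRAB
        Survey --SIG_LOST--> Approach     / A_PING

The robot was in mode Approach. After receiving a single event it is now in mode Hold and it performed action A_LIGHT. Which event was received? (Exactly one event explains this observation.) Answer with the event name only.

try SIG_NEAR: (Approach, SIG_NEAR) → (Survey, A_GRAB)
try SIG_LOST: (Approach, SIG_LOST) → (Hold, A_PING)
try SIG_FOUND: (Approach, SIG_FOUND) → (Hold, A_LIGHT)  ← matches
try SIG_FAR: (Approach, SIG_FAR) → (Survey, A_GRAB)
try SIG_FULL: (Approach, SIG_FULL) → (Survey, A_WAIT)

SIG_FOUND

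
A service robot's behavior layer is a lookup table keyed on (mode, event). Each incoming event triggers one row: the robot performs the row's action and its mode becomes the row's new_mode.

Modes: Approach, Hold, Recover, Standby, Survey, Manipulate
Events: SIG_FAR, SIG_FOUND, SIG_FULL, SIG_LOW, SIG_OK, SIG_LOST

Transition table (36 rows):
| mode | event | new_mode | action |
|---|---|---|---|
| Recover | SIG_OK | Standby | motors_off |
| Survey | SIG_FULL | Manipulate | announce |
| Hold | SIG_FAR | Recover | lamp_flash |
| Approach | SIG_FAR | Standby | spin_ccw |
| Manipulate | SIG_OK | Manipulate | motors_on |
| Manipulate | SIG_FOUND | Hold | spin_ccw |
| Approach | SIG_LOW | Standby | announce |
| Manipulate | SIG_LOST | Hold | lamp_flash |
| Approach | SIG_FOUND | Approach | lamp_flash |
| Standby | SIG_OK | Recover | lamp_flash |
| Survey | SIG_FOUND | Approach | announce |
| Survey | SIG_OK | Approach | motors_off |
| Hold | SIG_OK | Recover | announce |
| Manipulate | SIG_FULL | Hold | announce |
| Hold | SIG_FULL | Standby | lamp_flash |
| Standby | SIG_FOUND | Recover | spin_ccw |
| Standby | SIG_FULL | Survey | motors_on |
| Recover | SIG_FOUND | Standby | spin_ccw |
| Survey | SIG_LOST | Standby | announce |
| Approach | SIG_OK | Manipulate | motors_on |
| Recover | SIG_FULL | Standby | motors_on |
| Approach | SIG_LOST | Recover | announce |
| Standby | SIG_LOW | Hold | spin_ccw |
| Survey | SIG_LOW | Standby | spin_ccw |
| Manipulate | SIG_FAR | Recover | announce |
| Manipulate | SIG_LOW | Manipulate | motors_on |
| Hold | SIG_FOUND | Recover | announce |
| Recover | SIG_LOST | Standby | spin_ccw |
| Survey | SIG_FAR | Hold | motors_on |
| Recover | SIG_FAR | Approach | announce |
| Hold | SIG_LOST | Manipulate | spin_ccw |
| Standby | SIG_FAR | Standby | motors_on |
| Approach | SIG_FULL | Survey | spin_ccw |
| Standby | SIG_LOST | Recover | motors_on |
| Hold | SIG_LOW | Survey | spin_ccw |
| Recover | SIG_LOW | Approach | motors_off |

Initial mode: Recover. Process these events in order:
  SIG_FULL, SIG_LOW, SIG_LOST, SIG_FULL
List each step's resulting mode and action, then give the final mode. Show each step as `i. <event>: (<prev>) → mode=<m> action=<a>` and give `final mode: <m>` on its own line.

1. SIG_FULL: (Recover) → mode=Standby action=motors_on
2. SIG_LOW: (Standby) → mode=Hold action=spin_ccw
3. SIG_LOST: (Hold) → mode=Manipulate action=spin_ccw
4. SIG_FULL: (Manipulate) → mode=Hold action=announce

final mode: Hold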